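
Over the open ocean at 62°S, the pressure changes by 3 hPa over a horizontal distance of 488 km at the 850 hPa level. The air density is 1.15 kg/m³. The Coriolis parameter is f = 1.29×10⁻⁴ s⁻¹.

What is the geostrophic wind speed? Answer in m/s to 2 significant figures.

4.1 m/s

Pressure gradient: |∂P/∂n| = 300 Pa / 488000 m = 6.15×10⁻⁴ Pa/m
Geostrophic balance (pressure-gradient force = Coriolis force):
V_g = (1/(fρ)) |∂P/∂n| = 6.15×10⁻⁴ / (1.29×10⁻⁴ × 1.15) = 4.14 m/s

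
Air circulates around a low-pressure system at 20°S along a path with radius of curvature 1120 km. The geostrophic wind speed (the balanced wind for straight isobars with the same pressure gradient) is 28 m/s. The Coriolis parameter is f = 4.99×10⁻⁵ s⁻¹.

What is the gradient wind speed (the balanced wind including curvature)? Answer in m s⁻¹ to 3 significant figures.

Around a low, centrifugal force acts outward with Coriolis, so pressure-gradient force balances both:
(1/ρ)|∂P/∂n| = fV + V²/R  →  V² + fR·V − fR·V_g = 0
With fR = 4.99×10⁻⁵ × 1120×10³ m = 55.9 m/s:
V = [−fR + √((fR)² + 4 fR V_g)]/2 = [−55.9 + √(55.9² + 4×55.9×28)]/2 = 20.5 m/s
Subgeostrophic (V < V_g = 28 m/s), as expected around a low.

20.5 m s⁻¹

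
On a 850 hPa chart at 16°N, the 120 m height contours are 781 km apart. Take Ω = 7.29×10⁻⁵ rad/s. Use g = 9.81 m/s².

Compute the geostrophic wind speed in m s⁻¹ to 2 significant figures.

38 m s⁻¹

Coriolis parameter at 16°N:
f = 2Ω sin φ = 2 × 7.29×10⁻⁵ × sin 16° = 4.02×10⁻⁵ s⁻¹
Height gradient: |∂Z/∂n| = 120 m / 781000 m = 1.54×10⁻⁴
On a pressure surface, geostrophic balance gives V_g = (g/f)|∂Z/∂n|:
V_g = 9.81 × 1.54×10⁻⁴ / 4.02×10⁻⁵ = 37.5 m/s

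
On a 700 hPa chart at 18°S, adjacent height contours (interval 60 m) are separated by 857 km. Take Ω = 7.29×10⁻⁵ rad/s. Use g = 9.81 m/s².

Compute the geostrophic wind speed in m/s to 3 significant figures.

Coriolis parameter at 18°S:
f = 2Ω sin φ = 2 × 7.29×10⁻⁵ × sin 18° = 4.51×10⁻⁵ s⁻¹
Height gradient: |∂Z/∂n| = 60 m / 857000 m = 7.00×10⁻⁵
On a pressure surface, geostrophic balance gives V_g = (g/f)|∂Z/∂n|:
V_g = 9.81 × 7.00×10⁻⁵ / 4.51×10⁻⁵ = 15.2 m/s

15.2 m/s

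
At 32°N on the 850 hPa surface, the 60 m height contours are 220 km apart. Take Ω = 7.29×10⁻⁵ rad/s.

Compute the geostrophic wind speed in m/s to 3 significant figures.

Coriolis parameter at 32°N:
f = 2Ω sin φ = 2 × 7.29×10⁻⁵ × sin 32° = 7.73×10⁻⁵ s⁻¹
Height gradient: |∂Z/∂n| = 60 m / 220000 m = 2.73×10⁻⁴
On a pressure surface, geostrophic balance gives V_g = (g/f)|∂Z/∂n|:
V_g = 9.81 × 2.73×10⁻⁴ / 7.73×10⁻⁵ = 34.6 m/s

34.6 m/s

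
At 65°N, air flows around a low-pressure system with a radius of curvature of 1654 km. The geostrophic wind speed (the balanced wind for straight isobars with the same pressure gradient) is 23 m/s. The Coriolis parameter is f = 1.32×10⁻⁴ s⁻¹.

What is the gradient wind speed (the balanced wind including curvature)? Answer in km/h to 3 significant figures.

75.5 km/h

Around a low, centrifugal force acts outward with Coriolis, so pressure-gradient force balances both:
(1/ρ)|∂P/∂n| = fV + V²/R  →  V² + fR·V − fR·V_g = 0
With fR = 1.32×10⁻⁴ × 1654×10³ m = 218 m/s:
V = [−fR + √((fR)² + 4 fR V_g)]/2 = [−218 + √(218² + 4×218×23)]/2 = 21 m/s
Subgeostrophic (V < V_g = 23 m/s), as expected around a low.
Converting: 21 m/s × 3.6 = 75.5 km/h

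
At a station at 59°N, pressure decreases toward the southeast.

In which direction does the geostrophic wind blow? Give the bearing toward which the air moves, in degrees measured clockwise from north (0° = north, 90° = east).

225°

The pressure-gradient force points toward the southeast (bearing 135°).
Geostrophic balance: in the Northern Hemisphere the Coriolis force deflects motion to the right, so the geostrophic wind blows 90° to the right of the pressure-gradient force (low pressure on the left).
Rotating 135° by 90° clockwise gives 225° — the wind blows toward the southwest.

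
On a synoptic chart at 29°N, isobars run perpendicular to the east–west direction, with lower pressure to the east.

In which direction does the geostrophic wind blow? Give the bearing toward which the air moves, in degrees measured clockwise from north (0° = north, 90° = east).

180°

The pressure-gradient force points toward the east (bearing 090°).
Geostrophic balance: in the Northern Hemisphere the Coriolis force deflects motion to the right, so the geostrophic wind blows 90° to the right of the pressure-gradient force (low pressure on the left).
Rotating 090° by 90° clockwise gives 180° — the wind blows toward the south.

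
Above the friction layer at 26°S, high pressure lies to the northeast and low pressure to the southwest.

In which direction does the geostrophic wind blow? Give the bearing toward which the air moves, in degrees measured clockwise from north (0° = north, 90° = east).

135°

The pressure-gradient force points toward the southwest (bearing 225°).
Geostrophic balance: in the Southern Hemisphere the Coriolis force deflects motion to the left, so the geostrophic wind blows 90° to the left of the pressure-gradient force (low pressure on the right).
Rotating 225° by 90° counterclockwise gives 135° — the wind blows toward the southeast.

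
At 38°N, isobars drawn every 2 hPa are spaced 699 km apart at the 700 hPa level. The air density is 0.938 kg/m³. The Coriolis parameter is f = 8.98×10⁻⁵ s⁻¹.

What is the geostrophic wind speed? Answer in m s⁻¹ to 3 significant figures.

3.40 m s⁻¹

Pressure gradient: |∂P/∂n| = 200 Pa / 699000 m = 2.86×10⁻⁴ Pa/m
Geostrophic balance (pressure-gradient force = Coriolis force):
V_g = (1/(fρ)) |∂P/∂n| = 2.86×10⁻⁴ / (8.98×10⁻⁵ × 0.938) = 3.40 m/s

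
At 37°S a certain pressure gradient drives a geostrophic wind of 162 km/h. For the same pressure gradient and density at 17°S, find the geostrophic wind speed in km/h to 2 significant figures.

330 km/h

With the same pressure gradient and density, V_g ∝ 1/f ∝ 1/sin φ.
V₂ = V₁ · sin φ₁ / sin φ₂ = 162 × sin 37° / sin 17°
V₂ = 162 × 0.6018/0.2924 = 330 km/h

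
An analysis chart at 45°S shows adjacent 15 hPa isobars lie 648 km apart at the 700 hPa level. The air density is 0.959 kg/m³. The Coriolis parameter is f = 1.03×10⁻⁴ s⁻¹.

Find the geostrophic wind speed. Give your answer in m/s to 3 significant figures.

23.4 m/s

Pressure gradient: |∂P/∂n| = 1500 Pa / 648000 m = 2.31×10⁻³ Pa/m
Geostrophic balance (pressure-gradient force = Coriolis force):
V_g = (1/(fρ)) |∂P/∂n| = 2.31×10⁻³ / (1.03×10⁻⁴ × 0.959) = 23.4 m/s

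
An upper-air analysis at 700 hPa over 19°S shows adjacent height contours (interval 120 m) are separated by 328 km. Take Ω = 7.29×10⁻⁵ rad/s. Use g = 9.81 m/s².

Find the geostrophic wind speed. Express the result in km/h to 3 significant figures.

Coriolis parameter at 19°S:
f = 2Ω sin φ = 2 × 7.29×10⁻⁵ × sin 19° = 4.75×10⁻⁵ s⁻¹
Height gradient: |∂Z/∂n| = 120 m / 328000 m = 3.66×10⁻⁴
On a pressure surface, geostrophic balance gives V_g = (g/f)|∂Z/∂n|:
V_g = 9.81 × 3.66×10⁻⁴ / 4.75×10⁻⁵ = 75.6 m/s
Converting: 75.6 m/s × 3.6 = 272 km/h

272 km/h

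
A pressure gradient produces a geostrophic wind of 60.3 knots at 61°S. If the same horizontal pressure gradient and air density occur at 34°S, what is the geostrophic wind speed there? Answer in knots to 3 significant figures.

With the same pressure gradient and density, V_g ∝ 1/f ∝ 1/sin φ.
V₂ = V₁ · sin φ₁ / sin φ₂ = 60.3 × sin 61° / sin 34°
V₂ = 60.3 × 0.8746/0.5592 = 94.3 knots

94.3 knots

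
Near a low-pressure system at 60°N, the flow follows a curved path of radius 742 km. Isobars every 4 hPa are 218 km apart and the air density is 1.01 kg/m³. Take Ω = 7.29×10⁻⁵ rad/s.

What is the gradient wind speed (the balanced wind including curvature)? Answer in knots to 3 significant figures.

Coriolis parameter at 60°N:
f = 2Ω sin φ = 2 × 7.29×10⁻⁵ × sin 60° = 1.26×10⁻⁴ s⁻¹
Pressure gradient: |∂P/∂n| = 400 Pa / 218000 m = 1.83×10⁻³ Pa/m
Geostrophic speed: V_g = |∂P/∂n|/(fρ) = 1.83×10⁻³/(1.26×10⁻⁴ × 1.01) = 14.4 m/s
Around a low, centrifugal force acts outward with Coriolis, so pressure-gradient force balances both:
(1/ρ)|∂P/∂n| = fV + V²/R  →  V² + fR·V − fR·V_g = 0
With fR = 1.26×10⁻⁴ × 742×10³ m = 93.7 m/s:
V = [−fR + √((fR)² + 4 fR V_g)]/2 = [−93.7 + √(93.7² + 4×93.7×14.4)]/2 = 12.7 m/s
Subgeostrophic (V < V_g = 14.4 m/s), as expected around a low.
Converting: 12.7 m/s × 1.944 = 24.6 knots

24.6 knots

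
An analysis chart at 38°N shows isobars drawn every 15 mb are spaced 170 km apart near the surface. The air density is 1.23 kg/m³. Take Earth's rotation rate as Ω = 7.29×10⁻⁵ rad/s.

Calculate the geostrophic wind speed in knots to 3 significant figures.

Coriolis parameter at 38°N:
f = 2Ω sin φ = 2 × 7.29×10⁻⁵ × sin 38° = 8.98×10⁻⁵ s⁻¹
Pressure gradient: |∂P/∂n| = 1500 Pa / 170000 m = 8.82×10⁻³ Pa/m
Geostrophic balance (pressure-gradient force = Coriolis force):
V_g = (1/(fρ)) |∂P/∂n| = 8.82×10⁻³ / (8.98×10⁻⁵ × 1.23) = 79.9 m/s
Converting: 79.9 m/s × 1.944 = 155 knots

155 knots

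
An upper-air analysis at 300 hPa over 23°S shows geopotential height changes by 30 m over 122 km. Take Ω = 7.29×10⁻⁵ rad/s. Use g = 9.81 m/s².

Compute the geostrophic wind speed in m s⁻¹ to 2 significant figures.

Coriolis parameter at 23°S:
f = 2Ω sin φ = 2 × 7.29×10⁻⁵ × sin 23° = 5.70×10⁻⁵ s⁻¹
Height gradient: |∂Z/∂n| = 30 m / 122000 m = 2.46×10⁻⁴
On a pressure surface, geostrophic balance gives V_g = (g/f)|∂Z/∂n|:
V_g = 9.81 × 2.46×10⁻⁴ / 5.70×10⁻⁵ = 42.3 m/s

42 m s⁻¹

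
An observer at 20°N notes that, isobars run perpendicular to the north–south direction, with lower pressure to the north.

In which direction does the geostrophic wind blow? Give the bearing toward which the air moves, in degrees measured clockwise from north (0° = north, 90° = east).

090°

The pressure-gradient force points toward the north (bearing 000°).
Geostrophic balance: in the Northern Hemisphere the Coriolis force deflects motion to the right, so the geostrophic wind blows 90° to the right of the pressure-gradient force (low pressure on the left).
Rotating 000° by 90° clockwise gives 090° — the wind blows toward the east.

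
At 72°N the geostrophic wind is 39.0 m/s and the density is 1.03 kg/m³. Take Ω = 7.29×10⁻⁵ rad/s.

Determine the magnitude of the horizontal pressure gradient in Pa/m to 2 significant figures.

5.6×10⁻³ Pa/m

Coriolis parameter at 72°N:
f = 2Ω sin φ = 2 × 7.29×10⁻⁵ × sin 72° = 1.39×10⁻⁴ s⁻¹
Geostrophic balance rearranged: |∂P/∂n| = f ρ V_g
|∂P/∂n| = 1.39×10⁻⁴ × 1.03 × 39.0 = 5.57×10⁻³ Pa/m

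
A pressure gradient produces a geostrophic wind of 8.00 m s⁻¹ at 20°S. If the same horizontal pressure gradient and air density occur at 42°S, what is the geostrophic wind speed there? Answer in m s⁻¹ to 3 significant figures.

With the same pressure gradient and density, V_g ∝ 1/f ∝ 1/sin φ.
V₂ = V₁ · sin φ₁ / sin φ₂ = 8.00 × sin 20° / sin 42°
V₂ = 8.00 × 0.3420/0.6691 = 4.09 m s⁻¹

4.09 m s⁻¹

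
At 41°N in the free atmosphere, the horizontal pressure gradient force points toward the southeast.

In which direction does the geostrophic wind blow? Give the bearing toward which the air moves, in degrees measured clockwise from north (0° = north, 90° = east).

225°

The pressure-gradient force points toward the southeast (bearing 135°).
Geostrophic balance: in the Northern Hemisphere the Coriolis force deflects motion to the right, so the geostrophic wind blows 90° to the right of the pressure-gradient force (low pressure on the left).
Rotating 135° by 90° clockwise gives 225° — the wind blows toward the southwest.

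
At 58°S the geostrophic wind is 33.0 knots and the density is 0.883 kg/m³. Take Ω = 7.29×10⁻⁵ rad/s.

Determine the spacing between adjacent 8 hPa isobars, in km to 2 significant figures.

Coriolis parameter at 58°S:
f = 2Ω sin φ = 2 × 7.29×10⁻⁵ × sin 58° = 1.24×10⁻⁴ s⁻¹
Wind speed in SI: 33.0 knots = 17.0 m/s
Geostrophic balance rearranged: |∂P/∂n| = f ρ V_g
|∂P/∂n| = 1.24×10⁻⁴ × 0.883 × 17.0 = 1.85×10⁻³ Pa/m
Isobar spacing: Δn = ΔP/|∂P/∂n| = 800 Pa / 1.85×10⁻³ Pa/m = 431618 m ≈ 430 km

430 km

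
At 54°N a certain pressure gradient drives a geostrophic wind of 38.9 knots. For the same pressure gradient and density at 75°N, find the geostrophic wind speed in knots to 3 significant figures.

32.6 knots

With the same pressure gradient and density, V_g ∝ 1/f ∝ 1/sin φ.
V₂ = V₁ · sin φ₁ / sin φ₂ = 38.9 × sin 54° / sin 75°
V₂ = 38.9 × 0.8090/0.9659 = 32.6 knots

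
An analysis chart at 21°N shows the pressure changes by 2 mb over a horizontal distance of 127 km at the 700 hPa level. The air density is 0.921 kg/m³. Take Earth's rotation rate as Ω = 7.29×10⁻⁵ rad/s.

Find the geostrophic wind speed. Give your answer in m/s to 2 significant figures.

33 m/s

Coriolis parameter at 21°N:
f = 2Ω sin φ = 2 × 7.29×10⁻⁵ × sin 21° = 5.23×10⁻⁵ s⁻¹
Pressure gradient: |∂P/∂n| = 200 Pa / 127000 m = 1.57×10⁻³ Pa/m
Geostrophic balance (pressure-gradient force = Coriolis force):
V_g = (1/(fρ)) |∂P/∂n| = 1.57×10⁻³ / (5.23×10⁻⁵ × 0.921) = 32.7 m/s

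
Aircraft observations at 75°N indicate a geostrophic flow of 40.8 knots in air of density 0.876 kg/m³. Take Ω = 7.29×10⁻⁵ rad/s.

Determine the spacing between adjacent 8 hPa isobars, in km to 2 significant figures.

310 km

Coriolis parameter at 75°N:
f = 2Ω sin φ = 2 × 7.29×10⁻⁵ × sin 75° = 1.41×10⁻⁴ s⁻¹
Wind speed in SI: 40.8 knots = 21.0 m/s
Geostrophic balance rearranged: |∂P/∂n| = f ρ V_g
|∂P/∂n| = 1.41×10⁻⁴ × 0.876 × 21.0 = 2.59×10⁻³ Pa/m
Isobar spacing: Δn = ΔP/|∂P/∂n| = 800 Pa / 2.59×10⁻³ Pa/m = 308949 m ≈ 310 km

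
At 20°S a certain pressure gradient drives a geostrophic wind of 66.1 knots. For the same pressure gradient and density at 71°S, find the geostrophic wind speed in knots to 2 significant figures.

24 knots

With the same pressure gradient and density, V_g ∝ 1/f ∝ 1/sin φ.
V₂ = V₁ · sin φ₁ / sin φ₂ = 66.1 × sin 20° / sin 71°
V₂ = 66.1 × 0.3420/0.9455 = 24 knots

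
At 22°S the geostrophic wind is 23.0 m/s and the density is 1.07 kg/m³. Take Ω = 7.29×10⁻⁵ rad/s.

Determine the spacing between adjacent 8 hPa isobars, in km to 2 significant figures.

Coriolis parameter at 22°S:
f = 2Ω sin φ = 2 × 7.29×10⁻⁵ × sin 22° = 5.46×10⁻⁵ s⁻¹
Geostrophic balance rearranged: |∂P/∂n| = f ρ V_g
|∂P/∂n| = 5.46×10⁻⁵ × 1.07 × 23.0 = 1.34×10⁻³ Pa/m
Isobar spacing: Δn = ΔP/|∂P/∂n| = 800 Pa / 1.34×10⁻³ Pa/m = 595176 m ≈ 600 km

600 km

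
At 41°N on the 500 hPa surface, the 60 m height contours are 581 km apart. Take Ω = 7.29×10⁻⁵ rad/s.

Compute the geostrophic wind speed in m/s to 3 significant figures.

Coriolis parameter at 41°N:
f = 2Ω sin φ = 2 × 7.29×10⁻⁵ × sin 41° = 9.57×10⁻⁵ s⁻¹
Height gradient: |∂Z/∂n| = 60 m / 581000 m = 1.03×10⁻⁴
On a pressure surface, geostrophic balance gives V_g = (g/f)|∂Z/∂n|:
V_g = 9.81 × 1.03×10⁻⁴ / 9.57×10⁻⁵ = 10.6 m/s

10.6 m/s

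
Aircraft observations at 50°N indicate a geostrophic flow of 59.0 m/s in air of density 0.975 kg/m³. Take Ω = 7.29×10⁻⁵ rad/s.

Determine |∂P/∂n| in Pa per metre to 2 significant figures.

Coriolis parameter at 50°N:
f = 2Ω sin φ = 2 × 7.29×10⁻⁵ × sin 50° = 1.12×10⁻⁴ s⁻¹
Geostrophic balance rearranged: |∂P/∂n| = f ρ V_g
|∂P/∂n| = 1.12×10⁻⁴ × 0.975 × 59.0 = 6.42×10⁻³ Pa/m

6.4×10⁻³ Pa/m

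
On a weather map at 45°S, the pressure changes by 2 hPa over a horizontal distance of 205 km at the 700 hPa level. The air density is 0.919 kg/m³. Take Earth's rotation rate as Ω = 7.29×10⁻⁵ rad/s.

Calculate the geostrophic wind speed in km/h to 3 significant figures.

Coriolis parameter at 45°S:
f = 2Ω sin φ = 2 × 7.29×10⁻⁵ × sin 45° = 1.03×10⁻⁴ s⁻¹
Pressure gradient: |∂P/∂n| = 200 Pa / 205000 m = 9.76×10⁻⁴ Pa/m
Geostrophic balance (pressure-gradient force = Coriolis force):
V_g = (1/(fρ)) |∂P/∂n| = 9.76×10⁻⁴ / (1.03×10⁻⁴ × 0.919) = 10.3 m/s
Converting: 10.3 m/s × 3.6 = 37.1 km/h

37.1 km/h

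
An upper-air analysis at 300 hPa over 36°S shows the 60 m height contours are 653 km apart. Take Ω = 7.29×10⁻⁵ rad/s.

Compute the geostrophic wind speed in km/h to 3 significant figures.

37.9 km/h

Coriolis parameter at 36°S:
f = 2Ω sin φ = 2 × 7.29×10⁻⁵ × sin 36° = 8.57×10⁻⁵ s⁻¹
Height gradient: |∂Z/∂n| = 60 m / 653000 m = 9.19×10⁻⁵
On a pressure surface, geostrophic balance gives V_g = (g/f)|∂Z/∂n|:
V_g = 9.81 × 9.19×10⁻⁵ / 8.57×10⁻⁵ = 10.5 m/s
Converting: 10.5 m/s × 3.6 = 37.9 km/h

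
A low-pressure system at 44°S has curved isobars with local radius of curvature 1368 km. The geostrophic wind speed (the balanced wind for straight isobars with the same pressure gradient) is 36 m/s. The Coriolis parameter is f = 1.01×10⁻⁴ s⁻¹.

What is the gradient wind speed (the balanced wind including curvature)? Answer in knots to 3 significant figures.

57.6 knots

Around a low, centrifugal force acts outward with Coriolis, so pressure-gradient force balances both:
(1/ρ)|∂P/∂n| = fV + V²/R  →  V² + fR·V − fR·V_g = 0
With fR = 1.01×10⁻⁴ × 1368×10³ m = 138 m/s:
V = [−fR + √((fR)² + 4 fR V_g)]/2 = [−138 + √(138² + 4×138×36)]/2 = 29.6 m/s
Subgeostrophic (V < V_g = 36 m/s), as expected around a low.
Converting: 29.6 m/s × 1.944 = 57.6 knots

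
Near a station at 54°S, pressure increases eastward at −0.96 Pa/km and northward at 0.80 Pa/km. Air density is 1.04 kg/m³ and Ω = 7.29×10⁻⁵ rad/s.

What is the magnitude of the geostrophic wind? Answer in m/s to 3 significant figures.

Coriolis parameter at 54°S:
f = 2Ω sin φ = 2 × 7.29×10⁻⁵ × sin 54° = 1.18×10⁻⁴ s⁻¹
In the Southern Hemisphere f is negative: f = −1.18×10⁻⁴ s⁻¹.
Component geostrophic relations (x east, y north):
u_g = −(1/(fρ)) ∂P/∂y,  v_g = (1/(fρ)) ∂P/∂x
u_g = −(0.80×10⁻³)/(−1.18×10⁻⁴ × 1.04) = 6.52 m/s;  v_g = (−0.96×10⁻³)/(−1.18×10⁻⁴ × 1.04) = 7.83 m/s
|V_g| = √(u_g² + v_g²) = 10.2 m/s

10.2 m/s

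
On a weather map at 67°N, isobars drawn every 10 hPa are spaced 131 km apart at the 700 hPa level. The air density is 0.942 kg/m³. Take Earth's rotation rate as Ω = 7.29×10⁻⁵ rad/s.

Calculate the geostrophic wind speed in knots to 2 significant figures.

Coriolis parameter at 67°N:
f = 2Ω sin φ = 2 × 7.29×10⁻⁵ × sin 67° = 1.34×10⁻⁴ s⁻¹
Pressure gradient: |∂P/∂n| = 1000 Pa / 131000 m = 7.63×10⁻³ Pa/m
Geostrophic balance (pressure-gradient force = Coriolis force):
V_g = (1/(fρ)) |∂P/∂n| = 7.63×10⁻³ / (1.34×10⁻⁴ × 0.942) = 60.4 m/s
Converting: 60.4 m/s × 1.944 = 120 knots

120 knots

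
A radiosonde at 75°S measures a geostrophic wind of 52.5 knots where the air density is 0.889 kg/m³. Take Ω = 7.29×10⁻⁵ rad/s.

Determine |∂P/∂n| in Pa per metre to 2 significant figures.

3.4×10⁻³ Pa/m

Coriolis parameter at 75°S:
f = 2Ω sin φ = 2 × 7.29×10⁻⁵ × sin 75° = 1.41×10⁻⁴ s⁻¹
Wind speed in SI: 52.5 knots = 27.0 m/s
Geostrophic balance rearranged: |∂P/∂n| = f ρ V_g
|∂P/∂n| = 1.41×10⁻⁴ × 0.889 × 27.0 = 3.38×10⁻³ Pa/m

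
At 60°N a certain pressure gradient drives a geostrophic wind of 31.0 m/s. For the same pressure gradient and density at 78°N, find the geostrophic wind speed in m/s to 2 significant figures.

With the same pressure gradient and density, V_g ∝ 1/f ∝ 1/sin φ.
V₂ = V₁ · sin φ₁ / sin φ₂ = 31.0 × sin 60° / sin 78°
V₂ = 31.0 × 0.8660/0.9781 = 27 m/s

27 m/s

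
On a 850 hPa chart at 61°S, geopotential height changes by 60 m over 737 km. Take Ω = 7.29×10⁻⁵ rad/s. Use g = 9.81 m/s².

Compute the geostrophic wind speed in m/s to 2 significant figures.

Coriolis parameter at 61°S:
f = 2Ω sin φ = 2 × 7.29×10⁻⁵ × sin 61° = 1.28×10⁻⁴ s⁻¹
Height gradient: |∂Z/∂n| = 60 m / 737000 m = 8.14×10⁻⁵
On a pressure surface, geostrophic balance gives V_g = (g/f)|∂Z/∂n|:
V_g = 9.81 × 8.14×10⁻⁵ / 1.28×10⁻⁴ = 6.26 m/s

6.3 m/s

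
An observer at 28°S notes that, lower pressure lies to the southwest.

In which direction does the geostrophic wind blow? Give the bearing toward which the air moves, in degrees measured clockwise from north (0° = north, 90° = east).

135°

The pressure-gradient force points toward the southwest (bearing 225°).
Geostrophic balance: in the Southern Hemisphere the Coriolis force deflects motion to the left, so the geostrophic wind blows 90° to the left of the pressure-gradient force (low pressure on the right).
Rotating 225° by 90° counterclockwise gives 135° — the wind blows toward the southeast.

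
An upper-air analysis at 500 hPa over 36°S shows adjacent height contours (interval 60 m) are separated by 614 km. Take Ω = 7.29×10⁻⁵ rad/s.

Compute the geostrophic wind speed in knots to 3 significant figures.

21.7 knots

Coriolis parameter at 36°S:
f = 2Ω sin φ = 2 × 7.29×10⁻⁵ × sin 36° = 8.57×10⁻⁵ s⁻¹
Height gradient: |∂Z/∂n| = 60 m / 614000 m = 9.77×10⁻⁵
On a pressure surface, geostrophic balance gives V_g = (g/f)|∂Z/∂n|:
V_g = 9.81 × 9.77×10⁻⁵ / 8.57×10⁻⁵ = 11.2 m/s
Converting: 11.2 m/s × 1.944 = 21.7 knots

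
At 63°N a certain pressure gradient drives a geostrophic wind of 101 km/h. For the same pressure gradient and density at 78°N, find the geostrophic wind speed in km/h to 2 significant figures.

92 km/h

With the same pressure gradient and density, V_g ∝ 1/f ∝ 1/sin φ.
V₂ = V₁ · sin φ₁ / sin φ₂ = 101 × sin 63° / sin 78°
V₂ = 101 × 0.8910/0.9781 = 92 km/h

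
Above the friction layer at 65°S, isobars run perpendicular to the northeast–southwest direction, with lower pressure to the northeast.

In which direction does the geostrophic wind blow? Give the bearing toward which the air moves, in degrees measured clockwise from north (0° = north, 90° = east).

The pressure-gradient force points toward the northeast (bearing 045°).
Geostrophic balance: in the Southern Hemisphere the Coriolis force deflects motion to the left, so the geostrophic wind blows 90° to the left of the pressure-gradient force (low pressure on the right).
Rotating 045° by 90° counterclockwise gives 315° — the wind blows toward the northwest.

315°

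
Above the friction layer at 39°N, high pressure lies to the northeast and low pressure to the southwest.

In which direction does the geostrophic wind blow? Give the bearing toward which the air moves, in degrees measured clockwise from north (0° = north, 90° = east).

315°

The pressure-gradient force points toward the southwest (bearing 225°).
Geostrophic balance: in the Northern Hemisphere the Coriolis force deflects motion to the right, so the geostrophic wind blows 90° to the right of the pressure-gradient force (low pressure on the left).
Rotating 225° by 90° clockwise gives 315° — the wind blows toward the northwest.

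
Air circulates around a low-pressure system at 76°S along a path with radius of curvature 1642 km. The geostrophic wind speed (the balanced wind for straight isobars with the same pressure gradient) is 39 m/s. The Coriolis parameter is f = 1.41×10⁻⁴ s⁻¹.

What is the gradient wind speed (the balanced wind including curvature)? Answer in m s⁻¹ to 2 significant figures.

34 m s⁻¹

Around a low, centrifugal force acts outward with Coriolis, so pressure-gradient force balances both:
(1/ρ)|∂P/∂n| = fV + V²/R  →  V² + fR·V − fR·V_g = 0
With fR = 1.41×10⁻⁴ × 1642×10³ m = 232 m/s:
V = [−fR + √((fR)² + 4 fR V_g)]/2 = [−232 + √(232² + 4×232×39)]/2 = 34 m/s
Subgeostrophic (V < V_g = 39 m/s), as expected around a low.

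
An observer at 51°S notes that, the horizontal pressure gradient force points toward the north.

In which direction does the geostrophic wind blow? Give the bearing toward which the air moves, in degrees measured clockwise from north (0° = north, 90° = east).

The pressure-gradient force points toward the north (bearing 000°).
Geostrophic balance: in the Southern Hemisphere the Coriolis force deflects motion to the left, so the geostrophic wind blows 90° to the left of the pressure-gradient force (low pressure on the right).
Rotating 000° by 90° counterclockwise gives 270° — the wind blows toward the west.

270°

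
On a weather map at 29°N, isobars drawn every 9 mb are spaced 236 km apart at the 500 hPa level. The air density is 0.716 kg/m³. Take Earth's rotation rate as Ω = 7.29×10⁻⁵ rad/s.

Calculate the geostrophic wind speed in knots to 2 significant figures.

Coriolis parameter at 29°N:
f = 2Ω sin φ = 2 × 7.29×10⁻⁵ × sin 29° = 7.07×10⁻⁵ s⁻¹
Pressure gradient: |∂P/∂n| = 900 Pa / 236000 m = 3.81×10⁻³ Pa/m
Geostrophic balance (pressure-gradient force = Coriolis force):
V_g = (1/(fρ)) |∂P/∂n| = 3.81×10⁻³ / (7.07×10⁻⁵ × 0.716) = 75.4 m/s
Converting: 75.4 m/s × 1.944 = 150 knots

150 knots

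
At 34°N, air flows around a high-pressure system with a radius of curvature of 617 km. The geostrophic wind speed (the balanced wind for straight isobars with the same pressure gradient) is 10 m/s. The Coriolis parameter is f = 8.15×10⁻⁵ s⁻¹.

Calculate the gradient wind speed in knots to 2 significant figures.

27 knots

Around a high, pressure-gradient force acts outward with centrifugal, so Coriolis balances both:
fV = (1/ρ)|∂P/∂n| + V²/R  →  V² − fR·V + fR·V_g = 0
With fR = 8.15×10⁻⁵ × 617×10³ m = 50.3 m/s:
V = [fR − √((fR)² − 4 fR V_g)]/2 = [50.3 − √(50.3² − 4×50.3×10)]/2 = 13.8 m/s
Supergeostrophic (V > V_g = 10 m/s), as expected around a high.
Converting: 13.8 m/s × 1.944 = 27 knots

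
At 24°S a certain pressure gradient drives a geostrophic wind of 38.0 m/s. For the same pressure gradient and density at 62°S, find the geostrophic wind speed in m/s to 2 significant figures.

With the same pressure gradient and density, V_g ∝ 1/f ∝ 1/sin φ.
V₂ = V₁ · sin φ₁ / sin φ₂ = 38.0 × sin 24° / sin 62°
V₂ = 38.0 × 0.4067/0.8829 = 18 m/s

18 m/s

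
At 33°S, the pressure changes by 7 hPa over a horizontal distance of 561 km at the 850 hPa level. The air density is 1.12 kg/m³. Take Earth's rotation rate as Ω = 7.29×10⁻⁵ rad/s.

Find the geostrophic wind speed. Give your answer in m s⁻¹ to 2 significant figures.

14 m s⁻¹

Coriolis parameter at 33°S:
f = 2Ω sin φ = 2 × 7.29×10⁻⁵ × sin 33° = 7.94×10⁻⁵ s⁻¹
Pressure gradient: |∂P/∂n| = 700 Pa / 561000 m = 1.25×10⁻³ Pa/m
Geostrophic balance (pressure-gradient force = Coriolis force):
V_g = (1/(fρ)) |∂P/∂n| = 1.25×10⁻³ / (7.94×10⁻⁵ × 1.12) = 14.0 m/s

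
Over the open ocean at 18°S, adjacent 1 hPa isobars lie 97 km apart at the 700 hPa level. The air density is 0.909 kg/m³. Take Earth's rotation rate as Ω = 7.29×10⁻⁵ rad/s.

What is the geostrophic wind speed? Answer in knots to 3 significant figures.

48.9 knots

Coriolis parameter at 18°S:
f = 2Ω sin φ = 2 × 7.29×10⁻⁵ × sin 18° = 4.51×10⁻⁵ s⁻¹
Pressure gradient: |∂P/∂n| = 100 Pa / 97000 m = 1.03×10⁻³ Pa/m
Geostrophic balance (pressure-gradient force = Coriolis force):
V_g = (1/(fρ)) |∂P/∂n| = 1.03×10⁻³ / (4.51×10⁻⁵ × 0.909) = 25.2 m/s
Converting: 25.2 m/s × 1.944 = 48.9 knots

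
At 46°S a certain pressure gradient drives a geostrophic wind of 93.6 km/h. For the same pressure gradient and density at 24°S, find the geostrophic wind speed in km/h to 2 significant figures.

With the same pressure gradient and density, V_g ∝ 1/f ∝ 1/sin φ.
V₂ = V₁ · sin φ₁ / sin φ₂ = 93.6 × sin 46° / sin 24°
V₂ = 93.6 × 0.7193/0.4067 = 170 km/h

170 km/h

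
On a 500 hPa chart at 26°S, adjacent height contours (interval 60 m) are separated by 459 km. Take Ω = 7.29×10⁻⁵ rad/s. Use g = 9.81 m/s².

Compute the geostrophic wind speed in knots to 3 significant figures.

39.0 knots

Coriolis parameter at 26°S:
f = 2Ω sin φ = 2 × 7.29×10⁻⁵ × sin 26° = 6.39×10⁻⁵ s⁻¹
Height gradient: |∂Z/∂n| = 60 m / 459000 m = 1.31×10⁻⁴
On a pressure surface, geostrophic balance gives V_g = (g/f)|∂Z/∂n|:
V_g = 9.81 × 1.31×10⁻⁴ / 6.39×10⁻⁵ = 20.1 m/s
Converting: 20.1 m/s × 1.944 = 39.0 knots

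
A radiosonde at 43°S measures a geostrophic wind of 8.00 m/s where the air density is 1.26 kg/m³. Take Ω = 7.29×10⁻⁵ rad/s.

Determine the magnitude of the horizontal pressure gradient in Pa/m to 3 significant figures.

Coriolis parameter at 43°S:
f = 2Ω sin φ = 2 × 7.29×10⁻⁵ × sin 43° = 9.94×10⁻⁵ s⁻¹
Geostrophic balance rearranged: |∂P/∂n| = f ρ V_g
|∂P/∂n| = 9.94×10⁻⁵ × 1.26 × 8.00 = 1.00×10⁻³ Pa/m

1.00×10⁻³ Pa/m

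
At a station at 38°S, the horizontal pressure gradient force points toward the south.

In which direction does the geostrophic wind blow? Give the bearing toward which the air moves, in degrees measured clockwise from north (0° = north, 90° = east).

The pressure-gradient force points toward the south (bearing 180°).
Geostrophic balance: in the Southern Hemisphere the Coriolis force deflects motion to the left, so the geostrophic wind blows 90° to the left of the pressure-gradient force (low pressure on the right).
Rotating 180° by 90° counterclockwise gives 090° — the wind blows toward the east.

090°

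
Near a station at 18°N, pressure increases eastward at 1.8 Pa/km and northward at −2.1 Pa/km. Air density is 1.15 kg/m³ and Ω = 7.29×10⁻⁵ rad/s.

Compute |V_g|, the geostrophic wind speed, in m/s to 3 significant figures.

53.4 m/s

Coriolis parameter at 18°N:
f = 2Ω sin φ = 2 × 7.29×10⁻⁵ × sin 18° = 4.51×10⁻⁵ s⁻¹
Component geostrophic relations (x east, y north):
u_g = −(1/(fρ)) ∂P/∂y,  v_g = (1/(fρ)) ∂P/∂x
u_g = −(−2.1×10⁻³)/(4.51×10⁻⁵ × 1.15) = 40.5 m/s;  v_g = (1.8×10⁻³)/(4.51×10⁻⁵ × 1.15) = 34.7 m/s
|V_g| = √(u_g² + v_g²) = 53.4 m/s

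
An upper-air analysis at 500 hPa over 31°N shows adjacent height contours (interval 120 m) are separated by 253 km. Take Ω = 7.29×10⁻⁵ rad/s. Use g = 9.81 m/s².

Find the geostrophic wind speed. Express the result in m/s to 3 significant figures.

62.0 m/s

Coriolis parameter at 31°N:
f = 2Ω sin φ = 2 × 7.29×10⁻⁵ × sin 31° = 7.51×10⁻⁵ s⁻¹
Height gradient: |∂Z/∂n| = 120 m / 253000 m = 4.74×10⁻⁴
On a pressure surface, geostrophic balance gives V_g = (g/f)|∂Z/∂n|:
V_g = 9.81 × 4.74×10⁻⁴ / 7.51×10⁻⁵ = 62.0 m/s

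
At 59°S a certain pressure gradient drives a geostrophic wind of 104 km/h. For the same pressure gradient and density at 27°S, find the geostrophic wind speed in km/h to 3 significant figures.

With the same pressure gradient and density, V_g ∝ 1/f ∝ 1/sin φ.
V₂ = V₁ · sin φ₁ / sin φ₂ = 104 × sin 59° / sin 27°
V₂ = 104 × 0.8572/0.4540 = 196 km/h

196 km/h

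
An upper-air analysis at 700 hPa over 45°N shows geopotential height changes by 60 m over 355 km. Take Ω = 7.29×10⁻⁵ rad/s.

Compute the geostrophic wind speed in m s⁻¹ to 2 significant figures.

16 m s⁻¹

Coriolis parameter at 45°N:
f = 2Ω sin φ = 2 × 7.29×10⁻⁵ × sin 45° = 1.03×10⁻⁴ s⁻¹
Height gradient: |∂Z/∂n| = 60 m / 355000 m = 1.69×10⁻⁴
On a pressure surface, geostrophic balance gives V_g = (g/f)|∂Z/∂n|:
V_g = 9.81 × 1.69×10⁻⁴ / 1.03×10⁻⁴ = 16.1 m/s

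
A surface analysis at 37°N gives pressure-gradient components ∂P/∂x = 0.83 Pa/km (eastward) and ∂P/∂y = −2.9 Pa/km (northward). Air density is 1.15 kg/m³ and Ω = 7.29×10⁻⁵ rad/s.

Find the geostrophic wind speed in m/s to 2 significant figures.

Coriolis parameter at 37°N:
f = 2Ω sin φ = 2 × 7.29×10⁻⁵ × sin 37° = 8.77×10⁻⁵ s⁻¹
Component geostrophic relations (x east, y north):
u_g = −(1/(fρ)) ∂P/∂y,  v_g = (1/(fρ)) ∂P/∂x
u_g = −(−2.9×10⁻³)/(8.77×10⁻⁵ × 1.15) = 28.7 m/s;  v_g = (0.83×10⁻³)/(8.77×10⁻⁵ × 1.15) = 8.23 m/s
|V_g| = √(u_g² + v_g²) = 29.9 m/s

30 m/s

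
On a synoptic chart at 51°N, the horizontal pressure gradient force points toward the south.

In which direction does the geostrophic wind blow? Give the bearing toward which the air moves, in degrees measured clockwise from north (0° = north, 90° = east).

The pressure-gradient force points toward the south (bearing 180°).
Geostrophic balance: in the Northern Hemisphere the Coriolis force deflects motion to the right, so the geostrophic wind blows 90° to the right of the pressure-gradient force (low pressure on the left).
Rotating 180° by 90° clockwise gives 270° — the wind blows toward the west.

270°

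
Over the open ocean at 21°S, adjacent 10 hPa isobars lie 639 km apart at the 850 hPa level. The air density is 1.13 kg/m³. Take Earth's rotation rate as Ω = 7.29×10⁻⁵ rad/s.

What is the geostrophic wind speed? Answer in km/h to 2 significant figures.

Coriolis parameter at 21°S:
f = 2Ω sin φ = 2 × 7.29×10⁻⁵ × sin 21° = 5.23×10⁻⁵ s⁻¹
Pressure gradient: |∂P/∂n| = 1000 Pa / 639000 m = 1.56×10⁻³ Pa/m
Geostrophic balance (pressure-gradient force = Coriolis force):
V_g = (1/(fρ)) |∂P/∂n| = 1.56×10⁻³ / (5.23×10⁻⁵ × 1.13) = 26.5 m/s
Converting: 26.5 m/s × 3.6 = 95 km/h

95 km/h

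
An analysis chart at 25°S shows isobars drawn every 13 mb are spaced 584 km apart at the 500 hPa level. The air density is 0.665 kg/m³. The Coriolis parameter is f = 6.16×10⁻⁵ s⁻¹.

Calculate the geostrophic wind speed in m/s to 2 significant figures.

54 m/s

Pressure gradient: |∂P/∂n| = 1300 Pa / 584000 m = 2.23×10⁻³ Pa/m
Geostrophic balance (pressure-gradient force = Coriolis force):
V_g = (1/(fρ)) |∂P/∂n| = 2.23×10⁻³ / (6.16×10⁻⁵ × 0.665) = 54.3 m/s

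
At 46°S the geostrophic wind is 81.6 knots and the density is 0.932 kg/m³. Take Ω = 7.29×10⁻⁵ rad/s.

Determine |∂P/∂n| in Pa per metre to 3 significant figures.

4.10×10⁻³ Pa/m

Coriolis parameter at 46°S:
f = 2Ω sin φ = 2 × 7.29×10⁻⁵ × sin 46° = 1.05×10⁻⁴ s⁻¹
Wind speed in SI: 81.6 knots = 42.0 m/s
Geostrophic balance rearranged: |∂P/∂n| = f ρ V_g
|∂P/∂n| = 1.05×10⁻⁴ × 0.932 × 42.0 = 4.10×10⁻³ Pa/m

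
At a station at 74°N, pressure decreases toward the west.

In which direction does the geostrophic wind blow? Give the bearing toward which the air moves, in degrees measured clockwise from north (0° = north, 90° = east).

The pressure-gradient force points toward the west (bearing 270°).
Geostrophic balance: in the Northern Hemisphere the Coriolis force deflects motion to the right, so the geostrophic wind blows 90° to the right of the pressure-gradient force (low pressure on the left).
Rotating 270° by 90° clockwise gives 000° — the wind blows toward the north.

000°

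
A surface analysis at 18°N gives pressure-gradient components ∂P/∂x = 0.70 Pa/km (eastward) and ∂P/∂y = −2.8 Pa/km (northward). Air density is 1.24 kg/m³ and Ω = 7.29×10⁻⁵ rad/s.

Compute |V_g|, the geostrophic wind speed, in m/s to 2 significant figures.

52 m/s

Coriolis parameter at 18°N:
f = 2Ω sin φ = 2 × 7.29×10⁻⁵ × sin 18° = 4.51×10⁻⁵ s⁻¹
Component geostrophic relations (x east, y north):
u_g = −(1/(fρ)) ∂P/∂y,  v_g = (1/(fρ)) ∂P/∂x
u_g = −(−2.8×10⁻³)/(4.51×10⁻⁵ × 1.24) = 50.1 m/s;  v_g = (0.70×10⁻³)/(4.51×10⁻⁵ × 1.24) = 12.5 m/s
|V_g| = √(u_g² + v_g²) = 51.7 m/s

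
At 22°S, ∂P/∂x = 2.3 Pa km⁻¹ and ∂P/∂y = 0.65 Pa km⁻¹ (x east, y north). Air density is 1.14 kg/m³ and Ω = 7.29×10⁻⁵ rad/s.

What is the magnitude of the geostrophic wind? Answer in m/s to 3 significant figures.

Coriolis parameter at 22°S:
f = 2Ω sin φ = 2 × 7.29×10⁻⁵ × sin 22° = 5.46×10⁻⁵ s⁻¹
In the Southern Hemisphere f is negative: f = −5.46×10⁻⁵ s⁻¹.
Component geostrophic relations (x east, y north):
u_g = −(1/(fρ)) ∂P/∂y,  v_g = (1/(fρ)) ∂P/∂x
u_g = −(0.65×10⁻³)/(−5.46×10⁻⁵ × 1.14) = 10.4 m/s;  v_g = (2.3×10⁻³)/(−5.46×10⁻⁵ × 1.14) = −36.9 m/s
|V_g| = √(u_g² + v_g²) = 38.4 m/s

38.4 m/s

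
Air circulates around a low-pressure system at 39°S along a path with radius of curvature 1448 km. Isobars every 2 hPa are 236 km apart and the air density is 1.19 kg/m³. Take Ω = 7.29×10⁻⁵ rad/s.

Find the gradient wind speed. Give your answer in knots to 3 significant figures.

14.3 knots

Coriolis parameter at 39°S:
f = 2Ω sin φ = 2 × 7.29×10⁻⁵ × sin 39° = 9.18×10⁻⁵ s⁻¹
Pressure gradient: |∂P/∂n| = 200 Pa / 236000 m = 8.47×10⁻⁴ Pa/m
Geostrophic speed: V_g = |∂P/∂n|/(fρ) = 8.47×10⁻⁴/(9.18×10⁻⁵ × 1.19) = 7.76 m/s
Around a low, centrifugal force acts outward with Coriolis, so pressure-gradient force balances both:
(1/ρ)|∂P/∂n| = fV + V²/R  →  V² + fR·V − fR·V_g = 0
With fR = 9.18×10⁻⁵ × 1448×10³ m = 133 m/s:
V = [−fR + √((fR)² + 4 fR V_g)]/2 = [−133 + √(133² + 4×133×7.76)]/2 = 7.35 m/s
Subgeostrophic (V < V_g = 7.76 m/s), as expected around a low.
Converting: 7.35 m/s × 1.944 = 14.3 knots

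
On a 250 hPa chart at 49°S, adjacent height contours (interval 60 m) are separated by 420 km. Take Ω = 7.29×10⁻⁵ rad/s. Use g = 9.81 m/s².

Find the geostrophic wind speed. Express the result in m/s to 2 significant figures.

13 m/s

Coriolis parameter at 49°S:
f = 2Ω sin φ = 2 × 7.29×10⁻⁵ × sin 49° = 1.10×10⁻⁴ s⁻¹
Height gradient: |∂Z/∂n| = 60 m / 420000 m = 1.43×10⁻⁴
On a pressure surface, geostrophic balance gives V_g = (g/f)|∂Z/∂n|:
V_g = 9.81 × 1.43×10⁻⁴ / 1.10×10⁻⁴ = 12.7 m/s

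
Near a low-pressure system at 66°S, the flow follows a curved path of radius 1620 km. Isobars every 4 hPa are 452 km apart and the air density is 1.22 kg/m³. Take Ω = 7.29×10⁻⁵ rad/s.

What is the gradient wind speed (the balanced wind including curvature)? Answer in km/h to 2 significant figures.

Coriolis parameter at 66°S:
f = 2Ω sin φ = 2 × 7.29×10⁻⁵ × sin 66° = 1.33×10⁻⁴ s⁻¹
Pressure gradient: |∂P/∂n| = 400 Pa / 452000 m = 8.85×10⁻⁴ Pa/m
Geostrophic speed: V_g = |∂P/∂n|/(fρ) = 8.85×10⁻⁴/(1.33×10⁻⁴ × 1.22) = 5.45 m/s
Around a low, centrifugal force acts outward with Coriolis, so pressure-gradient force balances both:
(1/ρ)|∂P/∂n| = fV + V²/R  →  V² + fR·V − fR·V_g = 0
With fR = 1.33×10⁻⁴ × 1620×10³ m = 216 m/s:
V = [−fR + √((fR)² + 4 fR V_g)]/2 = [−216 + √(216² + 4×216×5.45)]/2 = 5.32 m/s
Subgeostrophic (V < V_g = 5.45 m/s), as expected around a low.
Converting: 5.32 m/s × 3.6 = 19 km/h

19 km/h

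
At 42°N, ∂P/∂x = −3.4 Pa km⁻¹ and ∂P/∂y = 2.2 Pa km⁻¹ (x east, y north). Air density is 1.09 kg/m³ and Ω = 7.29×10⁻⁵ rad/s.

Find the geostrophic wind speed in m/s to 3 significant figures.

Coriolis parameter at 42°N:
f = 2Ω sin φ = 2 × 7.29×10⁻⁵ × sin 42° = 9.76×10⁻⁵ s⁻¹
Component geostrophic relations (x east, y north):
u_g = −(1/(fρ)) ∂P/∂y,  v_g = (1/(fρ)) ∂P/∂x
u_g = −(2.2×10⁻³)/(9.76×10⁻⁵ × 1.09) = −20.7 m/s;  v_g = (−3.4×10⁻³)/(9.76×10⁻⁵ × 1.09) = −32.0 m/s
|V_g| = √(u_g² + v_g²) = 38.1 m/s

38.1 m/s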